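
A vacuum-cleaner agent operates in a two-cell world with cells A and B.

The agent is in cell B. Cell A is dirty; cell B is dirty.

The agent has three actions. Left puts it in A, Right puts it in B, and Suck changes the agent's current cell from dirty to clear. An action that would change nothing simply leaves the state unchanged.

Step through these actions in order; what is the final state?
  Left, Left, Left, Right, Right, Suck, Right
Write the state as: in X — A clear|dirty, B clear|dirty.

[1] after Left: in A — A dirty, B dirty
[2] after Left: in A — A dirty, B dirty
[3] after Left: in A — A dirty, B dirty
[4] after Right: in B — A dirty, B dirty
[5] after Right: in B — A dirty, B dirty
[6] after Suck: in B — A dirty, B clear
[7] after Right: in B — A dirty, B clear

in B — A dirty, B clear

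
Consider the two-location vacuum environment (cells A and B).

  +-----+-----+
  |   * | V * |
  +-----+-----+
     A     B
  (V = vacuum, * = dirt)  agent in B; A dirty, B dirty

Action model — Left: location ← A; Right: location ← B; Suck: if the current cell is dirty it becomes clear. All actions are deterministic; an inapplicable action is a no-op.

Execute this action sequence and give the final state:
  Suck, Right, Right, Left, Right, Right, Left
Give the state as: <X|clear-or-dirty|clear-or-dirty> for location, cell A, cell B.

Suck (#1): <B|dirty|clear>
Right (#2): <B|dirty|clear>
Right (#3): <B|dirty|clear>
Left (#4): <A|dirty|clear>
Right (#5): <B|dirty|clear>
Right (#6): <B|dirty|clear>
Left (#7): <A|dirty|clear>

<A|dirty|clear>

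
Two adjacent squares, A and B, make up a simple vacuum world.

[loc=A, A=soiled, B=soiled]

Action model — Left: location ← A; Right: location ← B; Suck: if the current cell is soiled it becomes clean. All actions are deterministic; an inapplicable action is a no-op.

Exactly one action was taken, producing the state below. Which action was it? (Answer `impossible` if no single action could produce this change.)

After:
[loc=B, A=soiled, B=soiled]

try  Left: in A — A soiled, B soiled
try Right: in B — A soiled, B soiled  ← match
try  Suck: in A — A clean, B soiled

Right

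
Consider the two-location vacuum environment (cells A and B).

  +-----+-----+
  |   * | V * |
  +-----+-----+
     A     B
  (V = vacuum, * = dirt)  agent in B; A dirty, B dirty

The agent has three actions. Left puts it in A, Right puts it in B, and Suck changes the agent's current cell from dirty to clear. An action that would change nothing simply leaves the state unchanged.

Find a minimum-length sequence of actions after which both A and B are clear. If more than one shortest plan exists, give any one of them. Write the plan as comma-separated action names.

Suck, Left, Suck

1. Suck → <B|dirty|clear>
2. Left → <A|dirty|clear>
3. Suck → <A|clear|clear>
min 3: Suck B + move + Suck A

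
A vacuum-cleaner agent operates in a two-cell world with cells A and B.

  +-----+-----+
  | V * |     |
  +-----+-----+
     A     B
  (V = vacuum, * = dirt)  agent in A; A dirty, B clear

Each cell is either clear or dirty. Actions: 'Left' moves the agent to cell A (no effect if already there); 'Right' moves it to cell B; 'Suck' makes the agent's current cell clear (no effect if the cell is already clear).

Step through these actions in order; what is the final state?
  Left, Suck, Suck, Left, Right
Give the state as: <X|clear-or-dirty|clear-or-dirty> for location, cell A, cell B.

<B|clear|clear>

[1] after Left: <A|dirty|clear>
[2] after Suck: <A|clear|clear>
[3] after Suck: <A|clear|clear>
[4] after Left: <A|clear|clear>
[5] after Right: <B|clear|clear>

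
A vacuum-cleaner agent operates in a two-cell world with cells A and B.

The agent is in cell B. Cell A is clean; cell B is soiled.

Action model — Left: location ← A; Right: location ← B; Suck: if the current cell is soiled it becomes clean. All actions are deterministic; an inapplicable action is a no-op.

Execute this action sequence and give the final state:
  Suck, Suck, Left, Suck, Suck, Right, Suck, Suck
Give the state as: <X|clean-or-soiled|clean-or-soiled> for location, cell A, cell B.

[1] after Suck: <B|clean|clean>
[2] after Suck: <B|clean|clean>
[3] after Left: <A|clean|clean>
[4] after Suck: <A|clean|clean>
[5] after Suck: <A|clean|clean>
[6] after Right: <B|clean|clean>
[7] after Suck: <B|clean|clean>
[8] after Suck: <B|clean|clean>

<B|clean|clean>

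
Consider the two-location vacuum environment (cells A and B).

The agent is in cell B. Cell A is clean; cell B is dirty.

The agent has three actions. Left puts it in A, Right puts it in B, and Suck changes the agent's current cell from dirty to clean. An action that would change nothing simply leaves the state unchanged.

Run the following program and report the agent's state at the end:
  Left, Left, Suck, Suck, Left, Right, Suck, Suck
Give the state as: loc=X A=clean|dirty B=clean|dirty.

loc=B A=clean B=clean

1) do Left; now loc=A A=clean B=dirty
2) do Left; now loc=A A=clean B=dirty
3) do Suck; now loc=A A=clean B=dirty
4) do Suck; now loc=A A=clean B=dirty
5) do Left; now loc=A A=clean B=dirty
6) do Right; now loc=B A=clean B=dirty
7) do Suck; now loc=B A=clean B=clean
8) do Suck; now loc=B A=clean B=clean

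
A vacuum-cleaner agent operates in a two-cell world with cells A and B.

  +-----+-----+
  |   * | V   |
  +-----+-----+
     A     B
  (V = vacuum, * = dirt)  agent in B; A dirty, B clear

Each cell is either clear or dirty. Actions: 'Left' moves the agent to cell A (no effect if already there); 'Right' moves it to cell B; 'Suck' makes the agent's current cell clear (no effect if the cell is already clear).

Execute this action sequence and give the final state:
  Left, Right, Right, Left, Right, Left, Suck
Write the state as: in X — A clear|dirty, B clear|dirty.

in A — A clear, B clear

step 1/7 (Left): in A — A dirty, B clear
step 2/7 (Right): in B — A dirty, B clear
step 3/7 (Right): in B — A dirty, B clear
step 4/7 (Left): in A — A dirty, B clear
step 5/7 (Right): in B — A dirty, B clear
step 6/7 (Left): in A — A dirty, B clear
step 7/7 (Suck): in A — A clear, B clear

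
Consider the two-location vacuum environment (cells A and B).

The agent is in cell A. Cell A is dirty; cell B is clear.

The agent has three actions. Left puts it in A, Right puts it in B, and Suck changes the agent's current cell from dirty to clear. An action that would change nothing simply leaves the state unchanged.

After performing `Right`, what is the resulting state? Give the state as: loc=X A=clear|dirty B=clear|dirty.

start: loc=A A=dirty B=clear
Right (#1): loc=B A=dirty B=clear

loc=B A=dirty B=clear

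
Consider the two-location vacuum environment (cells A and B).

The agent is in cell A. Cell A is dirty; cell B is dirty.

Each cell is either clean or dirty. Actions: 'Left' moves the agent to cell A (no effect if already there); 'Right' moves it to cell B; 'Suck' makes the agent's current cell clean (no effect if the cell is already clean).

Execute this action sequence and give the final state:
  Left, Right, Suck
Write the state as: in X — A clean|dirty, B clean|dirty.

in B — A dirty, B clean

Left (#1): in A — A dirty, B dirty
Right (#2): in B — A dirty, B dirty
Suck (#3): in B — A dirty, B clean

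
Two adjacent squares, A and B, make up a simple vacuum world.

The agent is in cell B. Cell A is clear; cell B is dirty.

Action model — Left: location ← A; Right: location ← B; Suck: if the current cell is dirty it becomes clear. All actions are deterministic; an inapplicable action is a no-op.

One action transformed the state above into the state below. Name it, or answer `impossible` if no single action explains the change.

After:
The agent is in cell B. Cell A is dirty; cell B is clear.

impossible

try  Left: loc=A A=clear B=dirty
try Right: loc=B A=clear B=dirty
try  Suck: loc=B A=clear B=clear
no single action produces the after-state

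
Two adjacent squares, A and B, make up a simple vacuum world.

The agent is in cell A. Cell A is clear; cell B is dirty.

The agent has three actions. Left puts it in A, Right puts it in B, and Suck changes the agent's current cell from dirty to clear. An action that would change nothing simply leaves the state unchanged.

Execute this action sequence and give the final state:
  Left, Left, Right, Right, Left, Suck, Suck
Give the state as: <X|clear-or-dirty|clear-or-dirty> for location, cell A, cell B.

<A|clear|dirty>

step 1/7 (Left): <A|clear|dirty>
step 2/7 (Left): <A|clear|dirty>
step 3/7 (Right): <B|clear|dirty>
step 4/7 (Right): <B|clear|dirty>
step 5/7 (Left): <A|clear|dirty>
step 6/7 (Suck): <A|clear|dirty>
step 7/7 (Suck): <A|clear|dirty>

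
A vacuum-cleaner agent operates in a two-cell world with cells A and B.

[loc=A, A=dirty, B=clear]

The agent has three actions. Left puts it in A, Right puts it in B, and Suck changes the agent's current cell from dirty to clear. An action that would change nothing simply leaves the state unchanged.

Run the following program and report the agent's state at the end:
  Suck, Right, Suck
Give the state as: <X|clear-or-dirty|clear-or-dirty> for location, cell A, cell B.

1. Suck → <A|clear|clear>
2. Right → <B|clear|clear>
3. Suck → <B|clear|clear>

<B|clear|clear>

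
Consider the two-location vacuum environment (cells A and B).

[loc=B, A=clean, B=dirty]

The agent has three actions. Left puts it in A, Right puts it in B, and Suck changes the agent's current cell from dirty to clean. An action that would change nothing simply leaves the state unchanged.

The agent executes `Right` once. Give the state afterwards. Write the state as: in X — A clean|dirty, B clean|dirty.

in B — A clean, B dirty

start: in B — A clean, B dirty
Right (#1): in B — A clean, B dirty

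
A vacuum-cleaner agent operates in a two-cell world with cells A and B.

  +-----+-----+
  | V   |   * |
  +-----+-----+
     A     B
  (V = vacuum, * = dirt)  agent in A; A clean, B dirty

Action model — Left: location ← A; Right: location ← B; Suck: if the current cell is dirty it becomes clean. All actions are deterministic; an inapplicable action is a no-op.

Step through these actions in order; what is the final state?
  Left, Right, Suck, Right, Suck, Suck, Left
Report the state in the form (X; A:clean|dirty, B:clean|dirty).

(A; A:clean, B:clean)

1) do Left; now (A; A:clean, B:dirty)
2) do Right; now (B; A:clean, B:dirty)
3) do Suck; now (B; A:clean, B:clean)
4) do Right; now (B; A:clean, B:clean)
5) do Suck; now (B; A:clean, B:clean)
6) do Suck; now (B; A:clean, B:clean)
7) do Left; now (A; A:clean, B:clean)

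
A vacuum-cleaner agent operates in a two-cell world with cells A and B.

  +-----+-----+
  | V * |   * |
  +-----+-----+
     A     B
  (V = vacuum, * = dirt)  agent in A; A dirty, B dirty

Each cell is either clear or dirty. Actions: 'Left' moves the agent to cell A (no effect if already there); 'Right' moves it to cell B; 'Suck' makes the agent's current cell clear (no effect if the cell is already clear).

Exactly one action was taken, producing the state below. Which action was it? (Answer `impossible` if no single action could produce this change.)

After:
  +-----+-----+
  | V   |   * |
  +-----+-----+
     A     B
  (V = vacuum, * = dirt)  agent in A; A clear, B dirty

try  Left: in A — A dirty, B dirty
try Right: in B — A dirty, B dirty
try  Suck: in A — A clear, B dirty  ← match

Suck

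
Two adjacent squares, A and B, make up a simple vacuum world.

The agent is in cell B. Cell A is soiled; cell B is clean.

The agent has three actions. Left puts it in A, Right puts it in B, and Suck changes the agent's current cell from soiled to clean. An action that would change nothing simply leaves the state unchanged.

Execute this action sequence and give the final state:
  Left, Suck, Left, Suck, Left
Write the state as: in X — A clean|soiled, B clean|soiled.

in A — A clean, B clean

[1] after Left: in A — A soiled, B clean
[2] after Suck: in A — A clean, B clean
[3] after Left: in A — A clean, B clean
[4] after Suck: in A — A clean, B clean
[5] after Left: in A — A clean, B clean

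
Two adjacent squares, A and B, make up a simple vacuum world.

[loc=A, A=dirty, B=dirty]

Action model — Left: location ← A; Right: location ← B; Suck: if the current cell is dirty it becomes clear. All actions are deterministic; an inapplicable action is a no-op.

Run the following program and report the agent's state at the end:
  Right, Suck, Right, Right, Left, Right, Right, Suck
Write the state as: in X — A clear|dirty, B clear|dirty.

1. Right → in B — A dirty, B dirty
2. Suck → in B — A dirty, B clear
3. Right → in B — A dirty, B clear
4. Right → in B — A dirty, B clear
5. Left → in A — A dirty, B clear
6. Right → in B — A dirty, B clear
7. Right → in B — A dirty, B clear
8. Suck → in B — A dirty, B clear

in B — A dirty, B clear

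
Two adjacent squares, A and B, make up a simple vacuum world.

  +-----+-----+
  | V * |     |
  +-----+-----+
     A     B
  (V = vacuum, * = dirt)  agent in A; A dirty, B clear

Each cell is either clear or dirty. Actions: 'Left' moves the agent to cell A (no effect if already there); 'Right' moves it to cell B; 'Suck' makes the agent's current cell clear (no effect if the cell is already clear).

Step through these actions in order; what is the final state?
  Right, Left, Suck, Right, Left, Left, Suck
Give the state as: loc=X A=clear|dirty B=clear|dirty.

t=1 Right ⇒ loc=B A=dirty B=clear
t=2 Left ⇒ loc=A A=dirty B=clear
t=3 Suck ⇒ loc=A A=clear B=clear
t=4 Right ⇒ loc=B A=clear B=clear
t=5 Left ⇒ loc=A A=clear B=clear
t=6 Left ⇒ loc=A A=clear B=clear
t=7 Suck ⇒ loc=A A=clear B=clear

loc=A A=clear B=clear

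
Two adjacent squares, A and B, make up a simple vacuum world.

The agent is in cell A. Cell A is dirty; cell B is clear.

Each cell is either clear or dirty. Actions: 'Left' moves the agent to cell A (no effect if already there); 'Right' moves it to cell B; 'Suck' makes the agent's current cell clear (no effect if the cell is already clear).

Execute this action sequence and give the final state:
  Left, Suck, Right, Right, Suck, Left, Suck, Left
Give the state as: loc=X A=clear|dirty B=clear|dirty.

t=1 Left ⇒ loc=A A=dirty B=clear
t=2 Suck ⇒ loc=A A=clear B=clear
t=3 Right ⇒ loc=B A=clear B=clear
t=4 Right ⇒ loc=B A=clear B=clear
t=5 Suck ⇒ loc=B A=clear B=clear
t=6 Left ⇒ loc=A A=clear B=clear
t=7 Suck ⇒ loc=A A=clear B=clear
t=8 Left ⇒ loc=A A=clear B=clear

loc=A A=clear B=clear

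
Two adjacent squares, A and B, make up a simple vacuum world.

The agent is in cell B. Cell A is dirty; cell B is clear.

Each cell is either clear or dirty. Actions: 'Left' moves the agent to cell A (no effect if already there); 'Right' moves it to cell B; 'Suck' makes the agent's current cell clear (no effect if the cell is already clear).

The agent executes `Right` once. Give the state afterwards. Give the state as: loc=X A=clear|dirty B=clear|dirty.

loc=B A=dirty B=clear

start: loc=B A=dirty B=clear
[1] after Right: loc=B A=dirty B=clear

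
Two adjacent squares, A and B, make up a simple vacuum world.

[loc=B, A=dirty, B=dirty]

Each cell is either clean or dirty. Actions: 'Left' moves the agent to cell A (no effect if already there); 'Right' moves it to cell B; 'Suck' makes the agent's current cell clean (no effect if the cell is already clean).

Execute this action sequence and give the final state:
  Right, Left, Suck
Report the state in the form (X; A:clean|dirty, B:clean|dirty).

Right (#1): (B; A:dirty, B:dirty)
Left (#2): (A; A:dirty, B:dirty)
Suck (#3): (A; A:clean, B:dirty)

(A; A:clean, B:dirty)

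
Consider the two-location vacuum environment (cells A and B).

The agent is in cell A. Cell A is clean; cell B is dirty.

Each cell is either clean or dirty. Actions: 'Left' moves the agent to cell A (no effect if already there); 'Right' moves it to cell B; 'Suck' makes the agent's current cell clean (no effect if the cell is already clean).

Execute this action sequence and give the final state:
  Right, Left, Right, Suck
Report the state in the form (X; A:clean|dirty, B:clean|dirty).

(B; A:clean, B:clean)

1) do Right; now (B; A:clean, B:dirty)
2) do Left; now (A; A:clean, B:dirty)
3) do Right; now (B; A:clean, B:dirty)
4) do Suck; now (B; A:clean, B:clean)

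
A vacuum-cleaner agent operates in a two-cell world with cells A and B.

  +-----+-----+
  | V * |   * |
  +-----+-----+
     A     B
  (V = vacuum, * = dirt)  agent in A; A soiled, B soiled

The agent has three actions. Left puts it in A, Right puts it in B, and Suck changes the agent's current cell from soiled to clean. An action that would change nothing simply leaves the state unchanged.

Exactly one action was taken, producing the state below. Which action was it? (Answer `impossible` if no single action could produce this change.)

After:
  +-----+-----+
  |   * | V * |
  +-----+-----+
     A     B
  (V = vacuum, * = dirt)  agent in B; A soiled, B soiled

Right

try  Left: in A — A soiled, B soiled
try Right: in B — A soiled, B soiled  ← match
try  Suck: in A — A clean, B soiled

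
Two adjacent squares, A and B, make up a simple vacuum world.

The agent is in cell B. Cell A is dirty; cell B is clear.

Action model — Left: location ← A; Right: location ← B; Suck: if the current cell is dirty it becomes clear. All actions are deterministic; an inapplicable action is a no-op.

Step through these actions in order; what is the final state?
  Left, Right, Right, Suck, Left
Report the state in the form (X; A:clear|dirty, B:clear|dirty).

Left (#1): (A; A:dirty, B:clear)
Right (#2): (B; A:dirty, B:clear)
Right (#3): (B; A:dirty, B:clear)
Suck (#4): (B; A:dirty, B:clear)
Left (#5): (A; A:dirty, B:clear)

(A; A:dirty, B:clear)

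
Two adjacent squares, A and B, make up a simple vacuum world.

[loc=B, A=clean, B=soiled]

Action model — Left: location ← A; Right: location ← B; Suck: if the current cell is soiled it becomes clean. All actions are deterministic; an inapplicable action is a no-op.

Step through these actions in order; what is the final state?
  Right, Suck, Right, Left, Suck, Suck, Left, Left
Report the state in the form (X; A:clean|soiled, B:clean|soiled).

1) do Right; now (B; A:clean, B:soiled)
2) do Suck; now (B; A:clean, B:clean)
3) do Right; now (B; A:clean, B:clean)
4) do Left; now (A; A:clean, B:clean)
5) do Suck; now (A; A:clean, B:clean)
6) do Suck; now (A; A:clean, B:clean)
7) do Left; now (A; A:clean, B:clean)
8) do Left; now (A; A:clean, B:clean)

(A; A:clean, B:clean)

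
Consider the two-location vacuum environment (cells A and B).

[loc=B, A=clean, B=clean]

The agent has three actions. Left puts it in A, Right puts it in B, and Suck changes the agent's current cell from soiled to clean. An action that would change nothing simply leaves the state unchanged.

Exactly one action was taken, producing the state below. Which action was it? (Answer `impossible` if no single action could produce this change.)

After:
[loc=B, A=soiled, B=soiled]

impossible

try  Left: (A; A:clean, B:clean)
try Right: (B; A:clean, B:clean)
try  Suck: (B; A:clean, B:clean)
no single action produces the after-state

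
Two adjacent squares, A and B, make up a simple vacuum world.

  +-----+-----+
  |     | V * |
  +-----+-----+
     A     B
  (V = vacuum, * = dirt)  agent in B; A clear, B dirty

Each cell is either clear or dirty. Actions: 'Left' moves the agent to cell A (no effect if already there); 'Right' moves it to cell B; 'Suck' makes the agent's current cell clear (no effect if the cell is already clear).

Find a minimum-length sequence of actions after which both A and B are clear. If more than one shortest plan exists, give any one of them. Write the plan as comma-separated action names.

t=1 Suck ⇒ loc=B A=clear B=clear
min 1: B is dirty, one Suck

Suck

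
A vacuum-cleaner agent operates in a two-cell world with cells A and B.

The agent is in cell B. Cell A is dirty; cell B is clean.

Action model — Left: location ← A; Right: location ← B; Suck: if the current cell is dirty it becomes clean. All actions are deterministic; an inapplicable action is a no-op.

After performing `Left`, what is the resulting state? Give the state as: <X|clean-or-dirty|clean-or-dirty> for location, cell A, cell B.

<A|dirty|clean>

start: <B|dirty|clean>
1) do Left; now <A|dirty|clean>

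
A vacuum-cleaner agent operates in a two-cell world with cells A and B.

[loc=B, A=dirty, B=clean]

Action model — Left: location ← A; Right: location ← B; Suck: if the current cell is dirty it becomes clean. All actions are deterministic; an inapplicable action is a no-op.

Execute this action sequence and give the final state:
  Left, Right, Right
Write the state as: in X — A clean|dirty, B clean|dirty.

step 1/3 (Left): in A — A dirty, B clean
step 2/3 (Right): in B — A dirty, B clean
step 3/3 (Right): in B — A dirty, B clean

in B — A dirty, B clean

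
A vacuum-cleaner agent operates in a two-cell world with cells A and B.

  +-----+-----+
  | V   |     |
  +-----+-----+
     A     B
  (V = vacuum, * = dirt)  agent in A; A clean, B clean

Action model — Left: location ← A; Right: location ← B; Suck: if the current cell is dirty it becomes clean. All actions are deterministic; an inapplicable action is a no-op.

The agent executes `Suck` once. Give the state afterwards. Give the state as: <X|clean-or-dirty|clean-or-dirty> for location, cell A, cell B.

start: <A|clean|clean>
step 1/1 (Suck): <A|clean|clean>

<A|clean|clean>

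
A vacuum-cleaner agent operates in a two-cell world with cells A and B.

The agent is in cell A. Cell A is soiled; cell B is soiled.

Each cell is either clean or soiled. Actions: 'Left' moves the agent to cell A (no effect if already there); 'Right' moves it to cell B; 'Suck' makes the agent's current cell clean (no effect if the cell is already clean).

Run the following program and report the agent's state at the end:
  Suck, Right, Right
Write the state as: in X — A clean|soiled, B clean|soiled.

step 1/3 (Suck): in A — A clean, B soiled
step 2/3 (Right): in B — A clean, B soiled
step 3/3 (Right): in B — A clean, B soiled

in B — A clean, B soiled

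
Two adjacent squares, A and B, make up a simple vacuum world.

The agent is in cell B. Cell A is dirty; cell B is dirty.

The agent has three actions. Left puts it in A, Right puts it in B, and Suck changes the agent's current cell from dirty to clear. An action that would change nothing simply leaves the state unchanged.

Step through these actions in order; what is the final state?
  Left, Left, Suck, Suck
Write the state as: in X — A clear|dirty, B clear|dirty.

step 1/4 (Left): in A — A dirty, B dirty
step 2/4 (Left): in A — A dirty, B dirty
step 3/4 (Suck): in A — A clear, B dirty
step 4/4 (Suck): in A — A clear, B dirty

in A — A clear, B dirty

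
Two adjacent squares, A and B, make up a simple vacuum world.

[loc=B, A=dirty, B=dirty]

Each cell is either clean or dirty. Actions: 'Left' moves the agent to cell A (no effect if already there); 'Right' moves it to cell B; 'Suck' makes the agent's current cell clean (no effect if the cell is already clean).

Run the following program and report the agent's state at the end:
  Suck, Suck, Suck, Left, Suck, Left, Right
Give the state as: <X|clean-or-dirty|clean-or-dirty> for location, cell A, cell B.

<B|clean|clean>

[1] after Suck: <B|dirty|clean>
[2] after Suck: <B|dirty|clean>
[3] after Suck: <B|dirty|clean>
[4] after Left: <A|dirty|clean>
[5] after Suck: <A|clean|clean>
[6] after Left: <A|clean|clean>
[7] after Right: <B|clean|clean>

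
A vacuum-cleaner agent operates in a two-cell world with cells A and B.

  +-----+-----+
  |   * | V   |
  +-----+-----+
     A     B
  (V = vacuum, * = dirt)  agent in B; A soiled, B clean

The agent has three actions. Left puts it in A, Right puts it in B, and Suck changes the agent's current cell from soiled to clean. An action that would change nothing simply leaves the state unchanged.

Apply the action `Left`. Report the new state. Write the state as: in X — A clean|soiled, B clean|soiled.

start: in B — A soiled, B clean
1) do Left; now in A — A soiled, B clean

in A — A soiled, B clean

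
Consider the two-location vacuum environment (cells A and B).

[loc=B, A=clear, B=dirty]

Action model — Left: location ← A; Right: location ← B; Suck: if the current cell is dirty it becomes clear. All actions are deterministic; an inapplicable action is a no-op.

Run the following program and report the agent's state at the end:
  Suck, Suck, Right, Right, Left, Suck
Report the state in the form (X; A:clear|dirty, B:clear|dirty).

step 1/6 (Suck): (B; A:clear, B:clear)
step 2/6 (Suck): (B; A:clear, B:clear)
step 3/6 (Right): (B; A:clear, B:clear)
step 4/6 (Right): (B; A:clear, B:clear)
step 5/6 (Left): (A; A:clear, B:clear)
step 6/6 (Suck): (A; A:clear, B:clear)

(A; A:clear, B:clear)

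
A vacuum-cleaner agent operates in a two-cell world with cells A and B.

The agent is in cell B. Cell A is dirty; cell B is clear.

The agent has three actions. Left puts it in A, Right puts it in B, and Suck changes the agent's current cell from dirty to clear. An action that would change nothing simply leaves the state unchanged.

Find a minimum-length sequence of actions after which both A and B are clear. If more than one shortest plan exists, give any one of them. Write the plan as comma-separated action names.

Left (#1): loc=A A=dirty B=clear
Suck (#2): loc=A A=clear B=clear
min 2: go A then Suck

Left, Suck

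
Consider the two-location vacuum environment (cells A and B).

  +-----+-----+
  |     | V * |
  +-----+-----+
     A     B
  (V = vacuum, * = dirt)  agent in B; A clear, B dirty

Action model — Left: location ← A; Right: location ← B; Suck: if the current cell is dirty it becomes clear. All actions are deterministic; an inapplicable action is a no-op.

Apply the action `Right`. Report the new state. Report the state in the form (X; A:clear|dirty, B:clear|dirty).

(B; A:clear, B:dirty)

start: (B; A:clear, B:dirty)
Right (#1): (B; A:clear, B:dirty)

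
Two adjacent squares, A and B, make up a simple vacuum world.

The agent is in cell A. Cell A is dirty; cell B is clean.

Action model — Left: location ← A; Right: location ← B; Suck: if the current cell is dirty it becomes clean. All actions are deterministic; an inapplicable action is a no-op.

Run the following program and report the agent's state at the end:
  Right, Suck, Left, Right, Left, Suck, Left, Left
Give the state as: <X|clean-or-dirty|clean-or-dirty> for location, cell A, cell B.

Right (#1): <B|dirty|clean>
Suck (#2): <B|dirty|clean>
Left (#3): <A|dirty|clean>
Right (#4): <B|dirty|clean>
Left (#5): <A|dirty|clean>
Suck (#6): <A|clean|clean>
Left (#7): <A|clean|clean>
Left (#8): <A|clean|clean>

<A|clean|clean>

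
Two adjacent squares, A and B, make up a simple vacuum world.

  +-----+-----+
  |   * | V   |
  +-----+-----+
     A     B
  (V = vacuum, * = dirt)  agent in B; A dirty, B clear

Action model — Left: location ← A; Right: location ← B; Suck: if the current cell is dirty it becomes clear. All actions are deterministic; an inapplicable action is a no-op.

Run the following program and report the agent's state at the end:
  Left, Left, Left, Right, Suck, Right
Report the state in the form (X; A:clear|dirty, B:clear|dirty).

Left (#1): (A; A:dirty, B:clear)
Left (#2): (A; A:dirty, B:clear)
Left (#3): (A; A:dirty, B:clear)
Right (#4): (B; A:dirty, B:clear)
Suck (#5): (B; A:dirty, B:clear)
Right (#6): (B; A:dirty, B:clear)

(B; A:dirty, B:clear)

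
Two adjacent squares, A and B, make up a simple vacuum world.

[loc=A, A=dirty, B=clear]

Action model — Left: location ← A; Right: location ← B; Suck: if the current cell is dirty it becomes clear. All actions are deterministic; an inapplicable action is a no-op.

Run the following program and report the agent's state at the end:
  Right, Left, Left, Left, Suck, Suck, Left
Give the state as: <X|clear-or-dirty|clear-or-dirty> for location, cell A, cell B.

t=1 Right ⇒ <B|dirty|clear>
t=2 Left ⇒ <A|dirty|clear>
t=3 Left ⇒ <A|dirty|clear>
t=4 Left ⇒ <A|dirty|clear>
t=5 Suck ⇒ <A|clear|clear>
t=6 Suck ⇒ <A|clear|clear>
t=7 Left ⇒ <A|clear|clear>

<A|clear|clear>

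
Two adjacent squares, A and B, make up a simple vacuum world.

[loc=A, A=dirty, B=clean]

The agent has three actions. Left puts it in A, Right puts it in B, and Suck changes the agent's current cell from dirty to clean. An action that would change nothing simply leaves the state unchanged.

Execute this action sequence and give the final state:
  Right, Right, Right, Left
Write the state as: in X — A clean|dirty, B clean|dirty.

[1] after Right: in B — A dirty, B clean
[2] after Right: in B — A dirty, B clean
[3] after Right: in B — A dirty, B clean
[4] after Left: in A — A dirty, B clean

in A — A dirty, B clean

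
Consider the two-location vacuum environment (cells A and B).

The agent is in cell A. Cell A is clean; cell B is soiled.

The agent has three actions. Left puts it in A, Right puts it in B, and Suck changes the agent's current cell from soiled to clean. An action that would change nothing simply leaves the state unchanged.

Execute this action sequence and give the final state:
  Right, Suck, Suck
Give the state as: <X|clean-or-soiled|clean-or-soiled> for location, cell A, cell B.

<B|clean|clean>

Right (#1): <B|clean|soiled>
Suck (#2): <B|clean|clean>
Suck (#3): <B|clean|clean>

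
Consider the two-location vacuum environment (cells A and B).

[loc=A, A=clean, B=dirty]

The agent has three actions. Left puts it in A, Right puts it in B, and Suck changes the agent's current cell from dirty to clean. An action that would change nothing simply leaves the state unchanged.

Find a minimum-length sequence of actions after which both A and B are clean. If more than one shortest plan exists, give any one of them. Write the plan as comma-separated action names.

Right, Suck

1) do Right; now <B|clean|dirty>
2) do Suck; now <B|clean|clean>
min 2: go B then Suck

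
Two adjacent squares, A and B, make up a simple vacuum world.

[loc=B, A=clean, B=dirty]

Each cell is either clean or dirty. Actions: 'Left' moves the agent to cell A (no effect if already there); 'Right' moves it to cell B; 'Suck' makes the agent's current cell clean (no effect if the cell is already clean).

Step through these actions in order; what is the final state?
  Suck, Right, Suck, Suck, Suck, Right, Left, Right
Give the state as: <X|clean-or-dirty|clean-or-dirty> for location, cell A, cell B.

[1] after Suck: <B|clean|clean>
[2] after Right: <B|clean|clean>
[3] after Suck: <B|clean|clean>
[4] after Suck: <B|clean|clean>
[5] after Suck: <B|clean|clean>
[6] after Right: <B|clean|clean>
[7] after Left: <A|clean|clean>
[8] after Right: <B|clean|clean>

<B|clean|clean>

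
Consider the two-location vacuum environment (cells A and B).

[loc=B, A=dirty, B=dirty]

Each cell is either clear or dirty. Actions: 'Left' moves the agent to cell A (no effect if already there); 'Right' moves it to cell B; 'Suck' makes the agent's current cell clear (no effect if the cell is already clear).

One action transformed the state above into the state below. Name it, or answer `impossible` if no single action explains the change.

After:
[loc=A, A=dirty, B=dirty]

Left

try  Left: loc=A A=dirty B=dirty  ← match
try Right: loc=B A=dirty B=dirty
try  Suck: loc=B A=dirty B=clear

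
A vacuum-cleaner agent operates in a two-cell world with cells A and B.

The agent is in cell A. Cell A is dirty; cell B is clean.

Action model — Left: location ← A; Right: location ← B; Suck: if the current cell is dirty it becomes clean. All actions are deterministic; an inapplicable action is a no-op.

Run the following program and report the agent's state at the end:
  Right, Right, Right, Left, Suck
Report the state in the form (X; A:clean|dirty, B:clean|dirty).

(A; A:clean, B:clean)

[1] after Right: (B; A:dirty, B:clean)
[2] after Right: (B; A:dirty, B:clean)
[3] after Right: (B; A:dirty, B:clean)
[4] after Left: (A; A:dirty, B:clean)
[5] after Suck: (A; A:clean, B:clean)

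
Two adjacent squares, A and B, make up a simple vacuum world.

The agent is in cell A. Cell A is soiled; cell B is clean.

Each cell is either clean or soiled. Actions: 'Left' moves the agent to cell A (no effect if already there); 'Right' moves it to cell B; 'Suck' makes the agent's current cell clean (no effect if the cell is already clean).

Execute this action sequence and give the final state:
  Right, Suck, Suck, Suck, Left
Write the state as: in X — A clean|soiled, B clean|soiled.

[1] after Right: in B — A soiled, B clean
[2] after Suck: in B — A soiled, B clean
[3] after Suck: in B — A soiled, B clean
[4] after Suck: in B — A soiled, B clean
[5] after Left: in A — A soiled, B clean

in A — A soiled, B clean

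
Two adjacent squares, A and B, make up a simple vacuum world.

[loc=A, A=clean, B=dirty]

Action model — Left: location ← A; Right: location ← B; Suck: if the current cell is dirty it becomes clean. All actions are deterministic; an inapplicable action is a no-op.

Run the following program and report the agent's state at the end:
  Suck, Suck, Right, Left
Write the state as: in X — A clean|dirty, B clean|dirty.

Suck (#1): in A — A clean, B dirty
Suck (#2): in A — A clean, B dirty
Right (#3): in B — A clean, B dirty
Left (#4): in A — A clean, B dirty

in A — A clean, B dirty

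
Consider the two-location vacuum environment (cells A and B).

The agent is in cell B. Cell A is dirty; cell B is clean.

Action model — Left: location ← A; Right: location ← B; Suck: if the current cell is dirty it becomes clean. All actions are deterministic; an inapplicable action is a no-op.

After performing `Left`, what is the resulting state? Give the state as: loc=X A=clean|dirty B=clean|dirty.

loc=A A=dirty B=clean

start: loc=B A=dirty B=clean
1. Left → loc=A A=dirty B=clean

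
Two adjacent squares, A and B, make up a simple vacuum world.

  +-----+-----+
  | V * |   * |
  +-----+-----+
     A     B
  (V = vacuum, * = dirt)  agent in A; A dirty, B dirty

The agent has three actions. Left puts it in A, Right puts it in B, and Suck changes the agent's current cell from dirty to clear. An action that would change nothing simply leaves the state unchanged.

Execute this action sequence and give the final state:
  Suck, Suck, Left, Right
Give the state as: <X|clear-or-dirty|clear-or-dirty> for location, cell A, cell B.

<B|clear|dirty>

[1] after Suck: <A|clear|dirty>
[2] after Suck: <A|clear|dirty>
[3] after Left: <A|clear|dirty>
[4] after Right: <B|clear|dirty>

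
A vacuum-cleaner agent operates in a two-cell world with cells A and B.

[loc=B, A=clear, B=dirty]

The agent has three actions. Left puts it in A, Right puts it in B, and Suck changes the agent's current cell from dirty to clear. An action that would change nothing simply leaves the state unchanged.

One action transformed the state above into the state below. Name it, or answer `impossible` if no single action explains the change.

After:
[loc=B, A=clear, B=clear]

Suck

try  Left: in A — A clear, B dirty
try Right: in B — A clear, B dirty
try  Suck: in B — A clear, B clear  ← match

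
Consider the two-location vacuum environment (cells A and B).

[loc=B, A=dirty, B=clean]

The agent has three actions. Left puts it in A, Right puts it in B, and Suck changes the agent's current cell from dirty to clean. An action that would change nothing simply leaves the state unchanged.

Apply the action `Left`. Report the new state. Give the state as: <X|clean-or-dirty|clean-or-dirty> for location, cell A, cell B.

start: <B|dirty|clean>
[1] after Left: <A|dirty|clean>

<A|dirty|clean>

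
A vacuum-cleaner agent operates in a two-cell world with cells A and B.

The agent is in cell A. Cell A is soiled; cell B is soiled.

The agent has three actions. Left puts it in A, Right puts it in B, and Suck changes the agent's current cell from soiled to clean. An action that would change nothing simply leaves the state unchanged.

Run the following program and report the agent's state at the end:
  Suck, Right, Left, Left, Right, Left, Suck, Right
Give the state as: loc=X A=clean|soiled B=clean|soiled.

step 1/8 (Suck): loc=A A=clean B=soiled
step 2/8 (Right): loc=B A=clean B=soiled
step 3/8 (Left): loc=A A=clean B=soiled
step 4/8 (Left): loc=A A=clean B=soiled
step 5/8 (Right): loc=B A=clean B=soiled
step 6/8 (Left): loc=A A=clean B=soiled
step 7/8 (Suck): loc=A A=clean B=soiled
step 8/8 (Right): loc=B A=clean B=soiled

loc=B A=clean B=soiled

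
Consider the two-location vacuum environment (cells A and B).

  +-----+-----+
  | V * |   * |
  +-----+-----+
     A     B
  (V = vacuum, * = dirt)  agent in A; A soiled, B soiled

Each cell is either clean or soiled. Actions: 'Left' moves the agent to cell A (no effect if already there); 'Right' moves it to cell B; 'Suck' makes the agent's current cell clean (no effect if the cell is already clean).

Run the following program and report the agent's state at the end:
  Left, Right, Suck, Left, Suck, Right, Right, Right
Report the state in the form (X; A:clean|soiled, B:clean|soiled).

(B; A:clean, B:clean)

Left (#1): (A; A:soiled, B:soiled)
Right (#2): (B; A:soiled, B:soiled)
Suck (#3): (B; A:soiled, B:clean)
Left (#4): (A; A:soiled, B:clean)
Suck (#5): (A; A:clean, B:clean)
Right (#6): (B; A:clean, B:clean)
Right (#7): (B; A:clean, B:clean)
Right (#8): (B; A:clean, B:clean)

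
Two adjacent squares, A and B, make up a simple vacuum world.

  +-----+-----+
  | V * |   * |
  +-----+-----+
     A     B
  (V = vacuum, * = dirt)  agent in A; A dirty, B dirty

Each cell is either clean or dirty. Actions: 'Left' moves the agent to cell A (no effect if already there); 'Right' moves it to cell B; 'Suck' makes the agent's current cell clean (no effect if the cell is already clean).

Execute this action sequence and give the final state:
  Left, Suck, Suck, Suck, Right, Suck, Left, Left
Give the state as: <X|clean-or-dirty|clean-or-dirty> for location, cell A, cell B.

t=1 Left ⇒ <A|dirty|dirty>
t=2 Suck ⇒ <A|clean|dirty>
t=3 Suck ⇒ <A|clean|dirty>
t=4 Suck ⇒ <A|clean|dirty>
t=5 Right ⇒ <B|clean|dirty>
t=6 Suck ⇒ <B|clean|clean>
t=7 Left ⇒ <A|clean|clean>
t=8 Left ⇒ <A|clean|clean>

<A|clean|clean>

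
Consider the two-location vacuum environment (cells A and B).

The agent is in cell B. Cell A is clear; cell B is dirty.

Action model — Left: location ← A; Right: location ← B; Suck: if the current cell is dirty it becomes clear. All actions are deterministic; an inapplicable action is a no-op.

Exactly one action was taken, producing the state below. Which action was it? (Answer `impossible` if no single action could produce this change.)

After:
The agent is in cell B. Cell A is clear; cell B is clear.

try  Left: (A; A:clear, B:dirty)
try Right: (B; A:clear, B:dirty)
try  Suck: (B; A:clear, B:clear)  ← match

Suck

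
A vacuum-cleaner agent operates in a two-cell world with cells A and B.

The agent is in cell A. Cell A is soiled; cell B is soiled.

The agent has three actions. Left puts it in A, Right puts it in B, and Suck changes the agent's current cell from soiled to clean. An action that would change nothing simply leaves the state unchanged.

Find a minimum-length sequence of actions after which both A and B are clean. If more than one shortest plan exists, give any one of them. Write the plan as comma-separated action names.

Suck, Right, Suck

step 1/3 (Suck): <A|clean|soiled>
step 2/3 (Right): <B|clean|soiled>
step 3/3 (Suck): <B|clean|clean>
min 3: Suck A + move + Suck B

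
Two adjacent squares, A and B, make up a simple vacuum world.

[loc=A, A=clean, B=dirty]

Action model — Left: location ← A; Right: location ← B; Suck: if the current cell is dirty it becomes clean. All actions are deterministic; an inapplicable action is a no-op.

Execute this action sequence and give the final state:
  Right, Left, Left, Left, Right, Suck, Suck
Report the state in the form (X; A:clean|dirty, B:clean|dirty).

1. Right → (B; A:clean, B:dirty)
2. Left → (A; A:clean, B:dirty)
3. Left → (A; A:clean, B:dirty)
4. Left → (A; A:clean, B:dirty)
5. Right → (B; A:clean, B:dirty)
6. Suck → (B; A:clean, B:clean)
7. Suck → (B; A:clean, B:clean)

(B; A:clean, B:clean)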